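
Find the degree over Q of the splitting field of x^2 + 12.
[K:Q] = 2

The discriminant of x^2 + (0)*x + (12) is b^2 - 4c = 0 - (48) = -48. Since -48 is not a perfect square in Q, the polynomial is irreducible over Q. Its two roots generate a degree-2 extension, so [K:Q] = 2.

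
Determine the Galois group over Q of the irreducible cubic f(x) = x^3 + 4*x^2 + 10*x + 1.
Gal(K/Q) = S_3 (symmetric group of order 6)

Compute the discriminant of x^3 + (4)*x^2 + (10)*x + (1): Δ = -1963. Since Δ is not a rational square, the Galois group is not contained in A_3; it must be the full S_3 (irreducibility of the cubic rules out anything smaller).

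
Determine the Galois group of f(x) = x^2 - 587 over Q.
Gal(K/Q) = Z/2Z (cyclic of order 2)

x^2 - 587 is irreducible over Q since 587 is not a rational square. The splitting field Q(sqrt(587)) has degree 2 over Q, and its unique nontrivial automorphism is sqrt(587) ↦ -sqrt(587). Hence Gal(Q(sqrt(587))/Q) = Z/2Z.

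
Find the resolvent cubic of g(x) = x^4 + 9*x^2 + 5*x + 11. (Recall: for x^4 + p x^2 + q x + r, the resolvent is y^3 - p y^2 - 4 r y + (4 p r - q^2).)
h(y) = y^3 - 9*y^2 - 44*y + 371

Identify coefficients: p = 9, q = 5, r = 11.
Plug into h(y) = y^3 - p y^2 - 4 r y + (4 p r - q^2):
  h(y) = y^3 - (9) y^2 - 4*(11) y + (4*(9)*(11) - (5)^2)
       = y^3 + (-9) y^2 + (-44) y + (371).
Simplifying: h(y) = y^3 - 9*y^2 - 44*y + 371.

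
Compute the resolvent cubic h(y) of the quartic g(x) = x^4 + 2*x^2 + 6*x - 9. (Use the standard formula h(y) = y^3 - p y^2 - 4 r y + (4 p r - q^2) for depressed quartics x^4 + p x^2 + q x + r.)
h(y) = y^3 - 2*y^2 + 36*y - 108

Identify coefficients: p = 2, q = 6, r = -9.
Plug into h(y) = y^3 - p y^2 - 4 r y + (4 p r - q^2):
  h(y) = y^3 - (2) y^2 - 4*(-9) y + (4*(2)*(-9) - (6)^2)
       = y^3 + (-2) y^2 + (36) y + (-108).
Simplifying: h(y) = y^3 - 2*y^2 + 36*y - 108.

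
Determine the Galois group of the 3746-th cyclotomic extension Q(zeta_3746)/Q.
|Gal(Q(zeta_3746)/Q)| = phi(3746) = 1872; group ≅ (Z/3746Z)^* ≅ Z/1872Z

The n-th cyclotomic polynomial Φ_3746(x) is the minimal polynomial of zeta_3746 over Q and has degree phi(3746) = 1872. So Q(zeta_3746) is a degree-1872 Galois extension with Galois group (Z/3746Z)^*. By CRT, (Z/3746Z)^* ≅ (Z/2Z)^* × (Z/1873Z)^*. Each prime-power unit group is (Z/2Z)^* ≅ trivial group (order 1); (Z/1873Z)^* ≅ Z/1872Z. Hence Gal(Q(zeta_3746)/Q) ≅ Z/1872Z.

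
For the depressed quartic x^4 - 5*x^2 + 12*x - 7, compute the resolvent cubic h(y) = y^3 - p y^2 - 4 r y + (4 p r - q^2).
h(y) = y^3 + 5*y^2 + 28*y - 4

Identify coefficients: p = -5, q = 12, r = -7.
Plug into h(y) = y^3 - p y^2 - 4 r y + (4 p r - q^2):
  h(y) = y^3 - (-5) y^2 - 4*(-7) y + (4*(-5)*(-7) - (12)^2)
       = y^3 + (5) y^2 + (28) y + (-4).
Simplifying: h(y) = y^3 + 5*y^2 + 28*y - 4.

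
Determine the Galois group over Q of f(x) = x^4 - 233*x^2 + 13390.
Gal(K/Q) = V_4 (Klein four-group, Z/2Z × Z/2Z)

f factors as (x^2 - 103)(x^2 - 130), so the splitting field is K = Q(sqrt(103), sqrt(130)). The elements 103, 130, 13390 are all non-squares in Q, so sqrt(103) and sqrt(130) generate independent quadratic extensions. Thus [K:Q] = 4 and Gal(K/Q) is generated by the two order-2 automorphisms sqrt(103) ↦ -sqrt(103) and sqrt(130) ↦ -sqrt(130), giving V_4.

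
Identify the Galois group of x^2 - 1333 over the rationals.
Gal(K/Q) = Z/2Z (cyclic of order 2)

x^2 - 1333 is irreducible over Q since 1333 is not a rational square. The splitting field Q(sqrt(1333)) has degree 2 over Q, and its unique nontrivial automorphism is sqrt(1333) ↦ -sqrt(1333). Hence Gal(Q(sqrt(1333))/Q) = Z/2Z.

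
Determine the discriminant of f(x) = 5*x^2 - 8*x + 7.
Δ = -76

For a quadratic a x^2 + b x + c the discriminant is Δ = b^2 - 4ac = (-8)^2 - 4*(5)*(7) = 64 - (140) = -76.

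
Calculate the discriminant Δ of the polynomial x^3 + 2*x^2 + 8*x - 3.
Δ = -2803

For x^3 + a x^2 + b x + c the discriminant is Δ = 18 a b c - 4 a^3 c + a^2 b^2 - 4 b^3 - 27 c^2.
Plug a = 2, b = 8, c = -3:
  18*(2)*(8)*(-3) - 4*(2)^3*(-3) + (2)^2*(8)^2 - 4*(8)^3 - 27*(-3)^2
  = -864 + (96) + 256 + (-2048) + (-243)
  = -2803.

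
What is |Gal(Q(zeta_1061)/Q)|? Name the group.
|Gal(Q(zeta_1061)/Q)| = phi(1061) = 1060; group ≅ (Z/1061Z)^* ≅ Z/1060Z

The n-th cyclotomic polynomial Φ_1061(x) is the minimal polynomial of zeta_1061 over Q and has degree phi(1061) = 1060. So Q(zeta_1061) is a degree-1060 Galois extension with Galois group (Z/1061Z)^*. (Z/1061Z)^* is cyclic since 1061 is an odd prime power (or 4). Hence Gal(Q(zeta_1061)/Q) ≅ Z/1060Z.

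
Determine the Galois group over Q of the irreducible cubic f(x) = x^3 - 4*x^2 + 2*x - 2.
Gal(K/Q) = S_3 (symmetric group of order 6)

Compute the discriminant of x^3 + (-4)*x^2 + (2)*x + (-2): Δ = -300. Since Δ is not a rational square, the Galois group is not contained in A_3; it must be the full S_3 (irreducibility of the cubic rules out anything smaller).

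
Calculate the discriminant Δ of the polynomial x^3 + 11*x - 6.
Δ = -6296

For a depressed cubic x^3 + p x + q the discriminant is Δ = -4 p^3 - 27 q^2 = -4*(11)^3 - 27*(-6)^2 = -5324 - 972 = -6296.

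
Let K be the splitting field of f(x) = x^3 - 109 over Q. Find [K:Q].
[K:Q] = 6

x^3 - 109 has one real root r = 109^(1/3) and two complex roots r*zeta_3, r*zeta_3^2 where zeta_3 = e^(2*pi*i/3). The splitting field is Q(r, zeta_3). [Q(r):Q] = 3 and [Q(zeta_3):Q] = 2 with gcd = 1, so [Q(r, zeta_3):Q] = 3 * 2 = 6.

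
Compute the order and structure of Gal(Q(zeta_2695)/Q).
|Gal(Q(zeta_2695)/Q)| = phi(2695) = 1680; group ≅ (Z/2695Z)^* ≅ Z/4Z × Z/10Z × Z/42Z

The n-th cyclotomic polynomial Φ_2695(x) is the minimal polynomial of zeta_2695 over Q and has degree phi(2695) = 1680. So Q(zeta_2695) is a degree-1680 Galois extension with Galois group (Z/2695Z)^*. By CRT, (Z/2695Z)^* ≅ (Z/5Z)^* × (Z/49Z)^* × (Z/11Z)^*. Each prime-power unit group is (Z/5Z)^* ≅ Z/4Z; (Z/49Z)^* ≅ Z/42Z; (Z/11Z)^* ≅ Z/10Z. Hence Gal(Q(zeta_2695)/Q) ≅ Z/4Z × Z/10Z × Z/42Z.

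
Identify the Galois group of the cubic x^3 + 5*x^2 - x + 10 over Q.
Gal(K/Q) = S_3 (symmetric group of order 6)

Compute the discriminant of x^3 + (5)*x^2 + (-1)*x + (10): Δ = -8571. Since Δ is not a rational square, the Galois group is not contained in A_3; it must be the full S_3 (irreducibility of the cubic rules out anything smaller).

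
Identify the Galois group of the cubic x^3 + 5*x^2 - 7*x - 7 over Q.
Gal(K/Q) = S_3 (symmetric group of order 6)

Compute the discriminant of x^3 + (5)*x^2 + (-7)*x + (-7): Δ = 9184. Since Δ is not a rational square, the Galois group is not contained in A_3; it must be the full S_3 (irreducibility of the cubic rules out anything smaller).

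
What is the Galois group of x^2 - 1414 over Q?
Gal(K/Q) = Z/2Z (cyclic of order 2)

x^2 - 1414 is irreducible over Q since 1414 is not a rational square. The splitting field Q(sqrt(1414)) has degree 2 over Q, and its unique nontrivial automorphism is sqrt(1414) ↦ -sqrt(1414). Hence Gal(Q(sqrt(1414))/Q) = Z/2Z.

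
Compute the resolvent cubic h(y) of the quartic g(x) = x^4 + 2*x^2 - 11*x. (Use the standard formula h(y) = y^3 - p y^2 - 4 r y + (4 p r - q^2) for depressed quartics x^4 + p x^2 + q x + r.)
h(y) = y^3 - 2*y^2 - 121

Identify coefficients: p = 2, q = -11, r = 0.
Plug into h(y) = y^3 - p y^2 - 4 r y + (4 p r - q^2):
  h(y) = y^3 - (2) y^2 - 4*(0) y + (4*(2)*(0) - (-11)^2)
       = y^3 + (-2) y^2 + (0) y + (-121).
Simplifying: h(y) = y^3 - 2*y^2 - 121.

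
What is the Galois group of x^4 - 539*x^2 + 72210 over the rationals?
Gal(K/Q) = V_4 (Klein four-group, Z/2Z × Z/2Z)

f factors as (x^2 - 290)(x^2 - 249), so the splitting field is K = Q(sqrt(290), sqrt(249)). The elements 290, 249, 72210 are all non-squares in Q, so sqrt(290) and sqrt(249) generate independent quadratic extensions. Thus [K:Q] = 4 and Gal(K/Q) is generated by the two order-2 automorphisms sqrt(290) ↦ -sqrt(290) and sqrt(249) ↦ -sqrt(249), giving V_4.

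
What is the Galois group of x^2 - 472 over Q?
Gal(K/Q) = Z/2Z (cyclic of order 2)

x^2 - 472 is irreducible over Q since 472 is not a rational square. The splitting field Q(sqrt(472)) has degree 2 over Q, and its unique nontrivial automorphism is sqrt(472) ↦ -sqrt(472). Hence Gal(Q(sqrt(472))/Q) = Z/2Z.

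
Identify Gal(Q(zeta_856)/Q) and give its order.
|Gal(Q(zeta_856)/Q)| = phi(856) = 424; group ≅ (Z/856Z)^* ≅ Z/2Z × Z/2Z × Z/106Z

The n-th cyclotomic polynomial Φ_856(x) is the minimal polynomial of zeta_856 over Q and has degree phi(856) = 424. So Q(zeta_856) is a degree-424 Galois extension with Galois group (Z/856Z)^*. By CRT, (Z/856Z)^* ≅ (Z/8Z)^* × (Z/107Z)^*. Each prime-power unit group is (Z/8Z)^* ≅ Z/2Z × Z/2Z; (Z/107Z)^* ≅ Z/106Z. Hence Gal(Q(zeta_856)/Q) ≅ Z/2Z × Z/2Z × Z/106Z.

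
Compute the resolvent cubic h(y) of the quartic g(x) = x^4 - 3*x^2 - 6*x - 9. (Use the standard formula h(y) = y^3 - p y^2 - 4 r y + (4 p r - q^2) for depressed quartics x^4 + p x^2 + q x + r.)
h(y) = y^3 + 3*y^2 + 36*y + 72

Identify coefficients: p = -3, q = -6, r = -9.
Plug into h(y) = y^3 - p y^2 - 4 r y + (4 p r - q^2):
  h(y) = y^3 - (-3) y^2 - 4*(-9) y + (4*(-3)*(-9) - (-6)^2)
       = y^3 + (3) y^2 + (36) y + (72).
Simplifying: h(y) = y^3 + 3*y^2 + 36*y + 72.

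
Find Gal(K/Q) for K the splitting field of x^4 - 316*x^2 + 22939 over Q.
Gal(K/Q) = V_4 (Klein four-group, Z/2Z × Z/2Z)

f factors as (x^2 - 113)(x^2 - 203), so the splitting field is K = Q(sqrt(113), sqrt(203)). The elements 113, 203, 22939 are all non-squares in Q, so sqrt(113) and sqrt(203) generate independent quadratic extensions. Thus [K:Q] = 4 and Gal(K/Q) is generated by the two order-2 automorphisms sqrt(113) ↦ -sqrt(113) and sqrt(203) ↦ -sqrt(203), giving V_4.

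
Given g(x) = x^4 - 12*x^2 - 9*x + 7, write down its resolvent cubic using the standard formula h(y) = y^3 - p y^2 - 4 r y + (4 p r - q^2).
h(y) = y^3 + 12*y^2 - 28*y - 417

Identify coefficients: p = -12, q = -9, r = 7.
Plug into h(y) = y^3 - p y^2 - 4 r y + (4 p r - q^2):
  h(y) = y^3 - (-12) y^2 - 4*(7) y + (4*(-12)*(7) - (-9)^2)
       = y^3 + (12) y^2 + (-28) y + (-417).
Simplifying: h(y) = y^3 + 12*y^2 - 28*y - 417.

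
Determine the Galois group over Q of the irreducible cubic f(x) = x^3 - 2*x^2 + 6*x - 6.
Gal(K/Q) = S_3 (symmetric group of order 6)

Compute the discriminant of x^3 + (-2)*x^2 + (6)*x + (-6): Δ = -588. Since Δ is not a rational square, the Galois group is not contained in A_3; it must be the full S_3 (irreducibility of the cubic rules out anything smaller).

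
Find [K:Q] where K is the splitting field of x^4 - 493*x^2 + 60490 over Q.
[K:Q] = 4

f factors as (x^2 - 263)(x^2 - 230); the splitting field is K = Q(sqrt(263), sqrt(230)). Since 263, 230, and 60490 are all non-squares in Q, the three subfields Q(sqrt(263)), Q(sqrt(230)), Q(sqrt(60490)) are distinct degree-2 extensions, so [K:Q] = 4 (Klein four Galois group).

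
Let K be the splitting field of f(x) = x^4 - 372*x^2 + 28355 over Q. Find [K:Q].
[K:Q] = 4

f factors as (x^2 - 265)(x^2 - 107); the splitting field is K = Q(sqrt(265), sqrt(107)). Since 265, 107, and 28355 are all non-squares in Q, the three subfields Q(sqrt(265)), Q(sqrt(107)), Q(sqrt(28355)) are distinct degree-2 extensions, so [K:Q] = 4 (Klein four Galois group).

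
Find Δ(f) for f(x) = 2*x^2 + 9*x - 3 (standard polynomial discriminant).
Δ = 105

For a quadratic a x^2 + b x + c the discriminant is Δ = b^2 - 4ac = (9)^2 - 4*(2)*(-3) = 81 - (-24) = 105.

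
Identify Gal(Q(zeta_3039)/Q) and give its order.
|Gal(Q(zeta_3039)/Q)| = phi(3039) = 2024; group ≅ (Z/3039Z)^* ≅ Z/2Z × Z/1012Z

The n-th cyclotomic polynomial Φ_3039(x) is the minimal polynomial of zeta_3039 over Q and has degree phi(3039) = 2024. So Q(zeta_3039) is a degree-2024 Galois extension with Galois group (Z/3039Z)^*. By CRT, (Z/3039Z)^* ≅ (Z/3Z)^* × (Z/1013Z)^*. Each prime-power unit group is (Z/3Z)^* ≅ Z/2Z; (Z/1013Z)^* ≅ Z/1012Z. Hence Gal(Q(zeta_3039)/Q) ≅ Z/2Z × Z/1012Z.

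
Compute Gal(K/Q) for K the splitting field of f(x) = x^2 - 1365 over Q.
Gal(K/Q) = Z/2Z (cyclic of order 2)

x^2 - 1365 is irreducible over Q since 1365 is not a rational square. The splitting field Q(sqrt(1365)) has degree 2 over Q, and its unique nontrivial automorphism is sqrt(1365) ↦ -sqrt(1365). Hence Gal(Q(sqrt(1365))/Q) = Z/2Z.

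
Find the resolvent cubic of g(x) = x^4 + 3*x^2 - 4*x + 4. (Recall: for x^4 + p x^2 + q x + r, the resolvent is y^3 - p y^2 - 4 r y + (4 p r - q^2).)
h(y) = y^3 - 3*y^2 - 16*y + 32

Identify coefficients: p = 3, q = -4, r = 4.
Plug into h(y) = y^3 - p y^2 - 4 r y + (4 p r - q^2):
  h(y) = y^3 - (3) y^2 - 4*(4) y + (4*(3)*(4) - (-4)^2)
       = y^3 + (-3) y^2 + (-16) y + (32).
Simplifying: h(y) = y^3 - 3*y^2 - 16*y + 32.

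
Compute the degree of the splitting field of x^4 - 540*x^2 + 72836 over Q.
[K:Q] = 4

f factors as (x^2 - 278)(x^2 - 262); the splitting field is K = Q(sqrt(278), sqrt(262)). Since 278, 262, and 72836 are all non-squares in Q, the three subfields Q(sqrt(278)), Q(sqrt(262)), Q(sqrt(72836)) are distinct degree-2 extensions, so [K:Q] = 4 (Klein four Galois group).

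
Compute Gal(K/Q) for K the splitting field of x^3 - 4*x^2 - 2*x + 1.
Gal(K/Q) = S_3 (symmetric group of order 6)

Compute the discriminant of x^3 + (-4)*x^2 + (-2)*x + (1): Δ = 469. Since Δ is not a rational square, the Galois group is not contained in A_3; it must be the full S_3 (irreducibility of the cubic rules out anything smaller).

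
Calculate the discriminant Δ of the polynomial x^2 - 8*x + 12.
Δ = 16

For a quadratic a x^2 + b x + c the discriminant is Δ = b^2 - 4ac = (-8)^2 - 4*(1)*(12) = 64 - (48) = 16.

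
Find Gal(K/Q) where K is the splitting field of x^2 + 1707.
Gal(K/Q) = Z/2Z (cyclic of order 2)

x^2 + 1707 is irreducible over Q since -1707 is not a rational square. The splitting field Q(sqrt(-1707)) has degree 2 over Q, and its unique nontrivial automorphism is sqrt(-1707) ↦ -sqrt(-1707). Hence Gal(Q(sqrt(-1707))/Q) = Z/2Z.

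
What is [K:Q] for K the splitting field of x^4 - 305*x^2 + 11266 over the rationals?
[K:Q] = 4

f factors as (x^2 - 262)(x^2 - 43); the splitting field is K = Q(sqrt(262), sqrt(43)). Since 262, 43, and 11266 are all non-squares in Q, the three subfields Q(sqrt(262)), Q(sqrt(43)), Q(sqrt(11266)) are distinct degree-2 extensions, so [K:Q] = 4 (Klein four Galois group).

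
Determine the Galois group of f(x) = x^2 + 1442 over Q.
Gal(K/Q) = Z/2Z (cyclic of order 2)

x^2 + 1442 is irreducible over Q since -1442 is not a rational square. The splitting field Q(sqrt(-1442)) has degree 2 over Q, and its unique nontrivial automorphism is sqrt(-1442) ↦ -sqrt(-1442). Hence Gal(Q(sqrt(-1442))/Q) = Z/2Z.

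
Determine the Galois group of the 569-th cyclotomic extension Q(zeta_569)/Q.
|Gal(Q(zeta_569)/Q)| = phi(569) = 568; group ≅ (Z/569Z)^* ≅ Z/568Z

The n-th cyclotomic polynomial Φ_569(x) is the minimal polynomial of zeta_569 over Q and has degree phi(569) = 568. So Q(zeta_569) is a degree-568 Galois extension with Galois group (Z/569Z)^*. (Z/569Z)^* is cyclic since 569 is an odd prime power (or 4). Hence Gal(Q(zeta_569)/Q) ≅ Z/568Z.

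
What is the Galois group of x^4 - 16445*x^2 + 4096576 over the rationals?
Gal(K/Q) = Z/2Z (cyclic of order 2)

f factors as (x^2 - 16192)(x^2 - 253), so the splitting field is K = Q(sqrt(16192), sqrt(253)). The squarefree part of 16192 is 253 and the squarefree part of 253 is also 253, so sqrt(16192) and sqrt(253) are both rational multiples of sqrt(253). Hence Q(sqrt(16192)) = Q(sqrt(253)) = Q(sqrt(253)), and the splitting field collapses to a single degree-2 extension with Galois group Z/2Z.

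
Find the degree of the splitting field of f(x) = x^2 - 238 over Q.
[K:Q] = 2

The polynomial x^2 - 238 is irreducible over Q since 238 is not a perfect square. Its splitting field is Q(sqrt(238)), which has degree 2 over Q.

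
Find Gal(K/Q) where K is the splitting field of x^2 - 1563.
Gal(K/Q) = Z/2Z (cyclic of order 2)

x^2 - 1563 is irreducible over Q since 1563 is not a rational square. The splitting field Q(sqrt(1563)) has degree 2 over Q, and its unique nontrivial automorphism is sqrt(1563) ↦ -sqrt(1563). Hence Gal(Q(sqrt(1563))/Q) = Z/2Z.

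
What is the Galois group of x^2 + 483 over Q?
Gal(K/Q) = Z/2Z (cyclic of order 2)

x^2 + 483 is irreducible over Q since -483 is not a rational square. The splitting field Q(sqrt(-483)) has degree 2 over Q, and its unique nontrivial automorphism is sqrt(-483) ↦ -sqrt(-483). Hence Gal(Q(sqrt(-483))/Q) = Z/2Z.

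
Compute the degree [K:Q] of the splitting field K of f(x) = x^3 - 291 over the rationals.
[K:Q] = 6

x^3 - 291 has one real root r = 291^(1/3) and two complex roots r*zeta_3, r*zeta_3^2 where zeta_3 = e^(2*pi*i/3). The splitting field is Q(r, zeta_3). [Q(r):Q] = 3 and [Q(zeta_3):Q] = 2 with gcd = 1, so [Q(r, zeta_3):Q] = 3 * 2 = 6.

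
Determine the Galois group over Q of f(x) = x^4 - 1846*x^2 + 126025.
Gal(K/Q) = Z/2Z (cyclic of order 2)

f factors as (x^2 - 1775)(x^2 - 71), so the splitting field is K = Q(sqrt(1775), sqrt(71)). The squarefree part of 1775 is 71 and the squarefree part of 71 is also 71, so sqrt(1775) and sqrt(71) are both rational multiples of sqrt(71). Hence Q(sqrt(1775)) = Q(sqrt(71)) = Q(sqrt(71)), and the splitting field collapses to a single degree-2 extension with Galois group Z/2Z.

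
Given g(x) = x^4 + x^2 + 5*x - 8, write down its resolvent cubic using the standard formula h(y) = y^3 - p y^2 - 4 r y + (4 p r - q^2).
h(y) = y^3 - y^2 + 32*y - 57

Identify coefficients: p = 1, q = 5, r = -8.
Plug into h(y) = y^3 - p y^2 - 4 r y + (4 p r - q^2):
  h(y) = y^3 - (1) y^2 - 4*(-8) y + (4*(1)*(-8) - (5)^2)
       = y^3 + (-1) y^2 + (32) y + (-57).
Simplifying: h(y) = y^3 - y^2 + 32*y - 57.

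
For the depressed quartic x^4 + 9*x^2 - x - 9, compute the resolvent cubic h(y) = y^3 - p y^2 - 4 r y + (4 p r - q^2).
h(y) = y^3 - 9*y^2 + 36*y - 325

Identify coefficients: p = 9, q = -1, r = -9.
Plug into h(y) = y^3 - p y^2 - 4 r y + (4 p r - q^2):
  h(y) = y^3 - (9) y^2 - 4*(-9) y + (4*(9)*(-9) - (-1)^2)
       = y^3 + (-9) y^2 + (36) y + (-325).
Simplifying: h(y) = y^3 - 9*y^2 + 36*y - 325.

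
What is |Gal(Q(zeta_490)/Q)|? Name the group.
|Gal(Q(zeta_490)/Q)| = phi(490) = 168; group ≅ (Z/490Z)^* ≅ Z/4Z × Z/42Z

The n-th cyclotomic polynomial Φ_490(x) is the minimal polynomial of zeta_490 over Q and has degree phi(490) = 168. So Q(zeta_490) is a degree-168 Galois extension with Galois group (Z/490Z)^*. By CRT, (Z/490Z)^* ≅ (Z/2Z)^* × (Z/5Z)^* × (Z/49Z)^*. Each prime-power unit group is (Z/2Z)^* ≅ trivial group (order 1); (Z/5Z)^* ≅ Z/4Z; (Z/49Z)^* ≅ Z/42Z. Hence Gal(Q(zeta_490)/Q) ≅ Z/4Z × Z/42Z.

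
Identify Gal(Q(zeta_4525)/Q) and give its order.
|Gal(Q(zeta_4525)/Q)| = phi(4525) = 3600; group ≅ (Z/4525Z)^* ≅ Z/20Z × Z/180Z

The n-th cyclotomic polynomial Φ_4525(x) is the minimal polynomial of zeta_4525 over Q and has degree phi(4525) = 3600. So Q(zeta_4525) is a degree-3600 Galois extension with Galois group (Z/4525Z)^*. By CRT, (Z/4525Z)^* ≅ (Z/25Z)^* × (Z/181Z)^*. Each prime-power unit group is (Z/25Z)^* ≅ Z/20Z; (Z/181Z)^* ≅ Z/180Z. Hence Gal(Q(zeta_4525)/Q) ≅ Z/20Z × Z/180Z.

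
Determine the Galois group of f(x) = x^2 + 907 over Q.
Gal(K/Q) = Z/2Z (cyclic of order 2)

x^2 + 907 is irreducible over Q since -907 is not a rational square. The splitting field Q(sqrt(-907)) has degree 2 over Q, and its unique nontrivial automorphism is sqrt(-907) ↦ -sqrt(-907). Hence Gal(Q(sqrt(-907))/Q) = Z/2Z.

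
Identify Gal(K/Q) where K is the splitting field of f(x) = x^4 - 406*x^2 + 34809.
Gal(K/Q) = V_4 (Klein four-group, Z/2Z × Z/2Z)

f factors as (x^2 - 123)(x^2 - 283), so the splitting field is K = Q(sqrt(123), sqrt(283)). The elements 123, 283, 34809 are all non-squares in Q, so sqrt(123) and sqrt(283) generate independent quadratic extensions. Thus [K:Q] = 4 and Gal(K/Q) is generated by the two order-2 automorphisms sqrt(123) ↦ -sqrt(123) and sqrt(283) ↦ -sqrt(283), giving V_4.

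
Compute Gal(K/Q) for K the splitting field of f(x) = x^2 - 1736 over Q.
Gal(K/Q) = Z/2Z (cyclic of order 2)

x^2 - 1736 is irreducible over Q since 1736 is not a rational square. The splitting field Q(sqrt(1736)) has degree 2 over Q, and its unique nontrivial automorphism is sqrt(1736) ↦ -sqrt(1736). Hence Gal(Q(sqrt(1736))/Q) = Z/2Z.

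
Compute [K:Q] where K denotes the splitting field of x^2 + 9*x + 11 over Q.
[K:Q] = 2

The discriminant of x^2 + (9)*x + (11) is b^2 - 4c = 81 - (44) = 37. Since 37 is not a perfect square in Q, the polynomial is irreducible over Q. Its two roots generate a degree-2 extension, so [K:Q] = 2.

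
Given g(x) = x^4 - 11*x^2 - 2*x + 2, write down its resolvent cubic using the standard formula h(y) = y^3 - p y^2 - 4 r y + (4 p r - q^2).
h(y) = y^3 + 11*y^2 - 8*y - 92

Identify coefficients: p = -11, q = -2, r = 2.
Plug into h(y) = y^3 - p y^2 - 4 r y + (4 p r - q^2):
  h(y) = y^3 - (-11) y^2 - 4*(2) y + (4*(-11)*(2) - (-2)^2)
       = y^3 + (11) y^2 + (-8) y + (-92).
Simplifying: h(y) = y^3 + 11*y^2 - 8*y - 92.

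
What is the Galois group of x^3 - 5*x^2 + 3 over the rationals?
Gal(K/Q) = S_3 (symmetric group of order 6)

Compute the discriminant of x^3 + (-5)*x^2 + (0)*x + (3): Δ = 1257. Since Δ is not a rational square, the Galois group is not contained in A_3; it must be the full S_3 (irreducibility of the cubic rules out anything smaller).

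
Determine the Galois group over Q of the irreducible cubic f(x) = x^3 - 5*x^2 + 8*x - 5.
Gal(K/Q) = S_3 (symmetric group of order 6)

Compute the discriminant of x^3 + (-5)*x^2 + (8)*x + (-5): Δ = -23. Since Δ is not a rational square, the Galois group is not contained in A_3; it must be the full S_3 (irreducibility of the cubic rules out anything smaller).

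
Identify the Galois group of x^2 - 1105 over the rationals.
Gal(K/Q) = Z/2Z (cyclic of order 2)

x^2 - 1105 is irreducible over Q since 1105 is not a rational square. The splitting field Q(sqrt(1105)) has degree 2 over Q, and its unique nontrivial automorphism is sqrt(1105) ↦ -sqrt(1105). Hence Gal(Q(sqrt(1105))/Q) = Z/2Z.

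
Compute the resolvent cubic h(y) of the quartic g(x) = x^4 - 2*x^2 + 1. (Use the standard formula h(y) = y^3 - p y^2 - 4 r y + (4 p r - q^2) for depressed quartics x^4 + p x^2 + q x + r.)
h(y) = y^3 + 2*y^2 - 4*y - 8

Identify coefficients: p = -2, q = 0, r = 1.
Plug into h(y) = y^3 - p y^2 - 4 r y + (4 p r - q^2):
  h(y) = y^3 - (-2) y^2 - 4*(1) y + (4*(-2)*(1) - (0)^2)
       = y^3 + (2) y^2 + (-4) y + (-8).
Simplifying: h(y) = y^3 + 2*y^2 - 4*y - 8.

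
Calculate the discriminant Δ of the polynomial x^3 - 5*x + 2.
Δ = 392

For a depressed cubic x^3 + p x + q the discriminant is Δ = -4 p^3 - 27 q^2 = -4*(-5)^3 - 27*(2)^2 = 500 - 108 = 392.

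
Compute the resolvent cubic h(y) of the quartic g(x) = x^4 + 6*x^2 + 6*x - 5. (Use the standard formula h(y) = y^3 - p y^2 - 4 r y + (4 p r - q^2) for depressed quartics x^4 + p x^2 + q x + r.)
h(y) = y^3 - 6*y^2 + 20*y - 156

Identify coefficients: p = 6, q = 6, r = -5.
Plug into h(y) = y^3 - p y^2 - 4 r y + (4 p r - q^2):
  h(y) = y^3 - (6) y^2 - 4*(-5) y + (4*(6)*(-5) - (6)^2)
       = y^3 + (-6) y^2 + (20) y + (-156).
Simplifying: h(y) = y^3 - 6*y^2 + 20*y - 156.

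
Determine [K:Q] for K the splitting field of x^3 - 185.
[K:Q] = 6

x^3 - 185 has one real root r = 185^(1/3) and two complex roots r*zeta_3, r*zeta_3^2 where zeta_3 = e^(2*pi*i/3). The splitting field is Q(r, zeta_3). [Q(r):Q] = 3 and [Q(zeta_3):Q] = 2 with gcd = 1, so [Q(r, zeta_3):Q] = 3 * 2 = 6.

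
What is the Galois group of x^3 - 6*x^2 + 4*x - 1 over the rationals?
Gal(K/Q) = S_3 (symmetric group of order 6)

Compute the discriminant of x^3 + (-6)*x^2 + (4)*x + (-1): Δ = -139. Since Δ is not a rational square, the Galois group is not contained in A_3; it must be the full S_3 (irreducibility of the cubic rules out anything smaller).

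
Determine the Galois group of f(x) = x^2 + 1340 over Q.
Gal(K/Q) = Z/2Z (cyclic of order 2)

x^2 + 1340 is irreducible over Q since -1340 is not a rational square. The splitting field Q(sqrt(-1340)) has degree 2 over Q, and its unique nontrivial automorphism is sqrt(-1340) ↦ -sqrt(-1340). Hence Gal(Q(sqrt(-1340))/Q) = Z/2Z.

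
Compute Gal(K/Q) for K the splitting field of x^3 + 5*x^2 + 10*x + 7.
Gal(K/Q) = S_3 (symmetric group of order 6)

Compute the discriminant of x^3 + (5)*x^2 + (10)*x + (7): Δ = -23. Since Δ is not a rational square, the Galois group is not contained in A_3; it must be the full S_3 (irreducibility of the cubic rules out anything smaller).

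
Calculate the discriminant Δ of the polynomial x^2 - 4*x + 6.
Δ = -8

For a quadratic a x^2 + b x + c the discriminant is Δ = b^2 - 4ac = (-4)^2 - 4*(1)*(6) = 16 - (24) = -8.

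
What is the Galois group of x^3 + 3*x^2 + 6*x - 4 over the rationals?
Gal(K/Q) = S_3 (symmetric group of order 6)

Compute the discriminant of x^3 + (3)*x^2 + (6)*x + (-4): Δ = -1836. Since Δ is not a rational square, the Galois group is not contained in A_3; it must be the full S_3 (irreducibility of the cubic rules out anything smaller).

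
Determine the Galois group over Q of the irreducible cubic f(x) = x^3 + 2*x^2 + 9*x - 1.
Gal(K/Q) = S_3 (symmetric group of order 6)

Compute the discriminant of x^3 + (2)*x^2 + (9)*x + (-1): Δ = -2911. Since Δ is not a rational square, the Galois group is not contained in A_3; it must be the full S_3 (irreducibility of the cubic rules out anything smaller).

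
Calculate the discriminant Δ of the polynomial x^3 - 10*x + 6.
Δ = 3028

For a depressed cubic x^3 + p x + q the discriminant is Δ = -4 p^3 - 27 q^2 = -4*(-10)^3 - 27*(6)^2 = 4000 - 972 = 3028.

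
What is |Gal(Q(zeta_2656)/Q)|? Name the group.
|Gal(Q(zeta_2656)/Q)| = phi(2656) = 1312; group ≅ (Z/2656Z)^* ≅ Z/2Z × Z/8Z × Z/82Z

The n-th cyclotomic polynomial Φ_2656(x) is the minimal polynomial of zeta_2656 over Q and has degree phi(2656) = 1312. So Q(zeta_2656) is a degree-1312 Galois extension with Galois group (Z/2656Z)^*. By CRT, (Z/2656Z)^* ≅ (Z/32Z)^* × (Z/83Z)^*. Each prime-power unit group is (Z/32Z)^* ≅ Z/2Z × Z/8Z; (Z/83Z)^* ≅ Z/82Z. Hence Gal(Q(zeta_2656)/Q) ≅ Z/2Z × Z/8Z × Z/82Z.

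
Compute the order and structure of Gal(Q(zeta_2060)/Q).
|Gal(Q(zeta_2060)/Q)| = phi(2060) = 816; group ≅ (Z/2060Z)^* ≅ Z/2Z × Z/4Z × Z/102Z

The n-th cyclotomic polynomial Φ_2060(x) is the minimal polynomial of zeta_2060 over Q and has degree phi(2060) = 816. So Q(zeta_2060) is a degree-816 Galois extension with Galois group (Z/2060Z)^*. By CRT, (Z/2060Z)^* ≅ (Z/4Z)^* × (Z/5Z)^* × (Z/103Z)^*. Each prime-power unit group is (Z/4Z)^* ≅ Z/2Z; (Z/5Z)^* ≅ Z/4Z; (Z/103Z)^* ≅ Z/102Z. Hence Gal(Q(zeta_2060)/Q) ≅ Z/2Z × Z/4Z × Z/102Z.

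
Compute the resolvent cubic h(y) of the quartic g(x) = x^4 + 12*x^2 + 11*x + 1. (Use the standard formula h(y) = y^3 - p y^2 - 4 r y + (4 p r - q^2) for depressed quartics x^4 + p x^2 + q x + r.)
h(y) = y^3 - 12*y^2 - 4*y - 73

Identify coefficients: p = 12, q = 11, r = 1.
Plug into h(y) = y^3 - p y^2 - 4 r y + (4 p r - q^2):
  h(y) = y^3 - (12) y^2 - 4*(1) y + (4*(12)*(1) - (11)^2)
       = y^3 + (-12) y^2 + (-4) y + (-73).
Simplifying: h(y) = y^3 - 12*y^2 - 4*y - 73.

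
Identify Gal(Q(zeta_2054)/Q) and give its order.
|Gal(Q(zeta_2054)/Q)| = phi(2054) = 936; group ≅ (Z/2054Z)^* ≅ Z/12Z × Z/78Z

The n-th cyclotomic polynomial Φ_2054(x) is the minimal polynomial of zeta_2054 over Q and has degree phi(2054) = 936. So Q(zeta_2054) is a degree-936 Galois extension with Galois group (Z/2054Z)^*. By CRT, (Z/2054Z)^* ≅ (Z/2Z)^* × (Z/13Z)^* × (Z/79Z)^*. Each prime-power unit group is (Z/2Z)^* ≅ trivial group (order 1); (Z/13Z)^* ≅ Z/12Z; (Z/79Z)^* ≅ Z/78Z. Hence Gal(Q(zeta_2054)/Q) ≅ Z/12Z × Z/78Z.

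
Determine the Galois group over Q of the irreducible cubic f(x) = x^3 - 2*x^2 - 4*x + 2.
Gal(K/Q) = S_3 (symmetric group of order 6)

Compute the discriminant of x^3 + (-2)*x^2 + (-4)*x + (2): Δ = 564. Since Δ is not a rational square, the Galois group is not contained in A_3; it must be the full S_3 (irreducibility of the cubic rules out anything smaller).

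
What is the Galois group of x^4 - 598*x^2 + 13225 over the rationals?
Gal(K/Q) = Z/2Z (cyclic of order 2)

f factors as (x^2 - 575)(x^2 - 23), so the splitting field is K = Q(sqrt(575), sqrt(23)). The squarefree part of 575 is 23 and the squarefree part of 23 is also 23, so sqrt(575) and sqrt(23) are both rational multiples of sqrt(23). Hence Q(sqrt(575)) = Q(sqrt(23)) = Q(sqrt(23)), and the splitting field collapses to a single degree-2 extension with Galois group Z/2Z.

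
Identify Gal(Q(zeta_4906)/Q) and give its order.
|Gal(Q(zeta_4906)/Q)| = phi(4906) = 2220; group ≅ (Z/4906Z)^* ≅ Z/10Z × Z/222Z

The n-th cyclotomic polynomial Φ_4906(x) is the minimal polynomial of zeta_4906 over Q and has degree phi(4906) = 2220. So Q(zeta_4906) is a degree-2220 Galois extension with Galois group (Z/4906Z)^*. By CRT, (Z/4906Z)^* ≅ (Z/2Z)^* × (Z/11Z)^* × (Z/223Z)^*. Each prime-power unit group is (Z/2Z)^* ≅ trivial group (order 1); (Z/11Z)^* ≅ Z/10Z; (Z/223Z)^* ≅ Z/222Z. Hence Gal(Q(zeta_4906)/Q) ≅ Z/10Z × Z/222Z.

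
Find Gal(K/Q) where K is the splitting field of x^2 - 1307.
Gal(K/Q) = Z/2Z (cyclic of order 2)

x^2 - 1307 is irreducible over Q since 1307 is not a rational square. The splitting field Q(sqrt(1307)) has degree 2 over Q, and its unique nontrivial automorphism is sqrt(1307) ↦ -sqrt(1307). Hence Gal(Q(sqrt(1307))/Q) = Z/2Z.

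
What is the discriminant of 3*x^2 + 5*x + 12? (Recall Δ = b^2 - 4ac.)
Δ = -119

For a quadratic a x^2 + b x + c the discriminant is Δ = b^2 - 4ac = (5)^2 - 4*(3)*(12) = 25 - (144) = -119.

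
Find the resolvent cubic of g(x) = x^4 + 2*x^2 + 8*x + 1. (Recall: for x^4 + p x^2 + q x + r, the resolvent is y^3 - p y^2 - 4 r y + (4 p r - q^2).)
h(y) = y^3 - 2*y^2 - 4*y - 56

Identify coefficients: p = 2, q = 8, r = 1.
Plug into h(y) = y^3 - p y^2 - 4 r y + (4 p r - q^2):
  h(y) = y^3 - (2) y^2 - 4*(1) y + (4*(2)*(1) - (8)^2)
       = y^3 + (-2) y^2 + (-4) y + (-56).
Simplifying: h(y) = y^3 - 2*y^2 - 4*y - 56.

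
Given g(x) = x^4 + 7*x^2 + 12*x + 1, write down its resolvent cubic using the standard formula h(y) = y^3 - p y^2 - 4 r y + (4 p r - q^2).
h(y) = y^3 - 7*y^2 - 4*y - 116

Identify coefficients: p = 7, q = 12, r = 1.
Plug into h(y) = y^3 - p y^2 - 4 r y + (4 p r - q^2):
  h(y) = y^3 - (7) y^2 - 4*(1) y + (4*(7)*(1) - (12)^2)
       = y^3 + (-7) y^2 + (-4) y + (-116).
Simplifying: h(y) = y^3 - 7*y^2 - 4*y - 116.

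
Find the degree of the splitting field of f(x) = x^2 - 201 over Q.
[K:Q] = 2

The polynomial x^2 - 201 is irreducible over Q since 201 is not a perfect square. Its splitting field is Q(sqrt(201)), which has degree 2 over Q.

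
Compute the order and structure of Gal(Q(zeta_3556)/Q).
|Gal(Q(zeta_3556)/Q)| = phi(3556) = 1512; group ≅ (Z/3556Z)^* ≅ Z/2Z × Z/6Z × Z/126Z

The n-th cyclotomic polynomial Φ_3556(x) is the minimal polynomial of zeta_3556 over Q and has degree phi(3556) = 1512. So Q(zeta_3556) is a degree-1512 Galois extension with Galois group (Z/3556Z)^*. By CRT, (Z/3556Z)^* ≅ (Z/4Z)^* × (Z/7Z)^* × (Z/127Z)^*. Each prime-power unit group is (Z/4Z)^* ≅ Z/2Z; (Z/7Z)^* ≅ Z/6Z; (Z/127Z)^* ≅ Z/126Z. Hence Gal(Q(zeta_3556)/Q) ≅ Z/2Z × Z/6Z × Z/126Z.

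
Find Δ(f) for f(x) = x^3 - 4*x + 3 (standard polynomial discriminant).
Δ = 13

For a depressed cubic x^3 + p x + q the discriminant is Δ = -4 p^3 - 27 q^2 = -4*(-4)^3 - 27*(3)^2 = 256 - 243 = 13.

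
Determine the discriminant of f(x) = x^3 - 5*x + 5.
Δ = -175

For x^3 + a x^2 + b x + c the discriminant is Δ = 18 a b c - 4 a^3 c + a^2 b^2 - 4 b^3 - 27 c^2.
Plug a = 0, b = -5, c = 5:
  18*(0)*(-5)*(5) - 4*(0)^3*(5) + (0)^2*(-5)^2 - 4*(-5)^3 - 27*(5)^2
  = 0 + (0) + 0 + (500) + (-675)
  = -175.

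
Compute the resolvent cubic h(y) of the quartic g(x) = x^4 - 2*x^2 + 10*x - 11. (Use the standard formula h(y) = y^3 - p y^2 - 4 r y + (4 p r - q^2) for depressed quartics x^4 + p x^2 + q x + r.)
h(y) = y^3 + 2*y^2 + 44*y - 12

Identify coefficients: p = -2, q = 10, r = -11.
Plug into h(y) = y^3 - p y^2 - 4 r y + (4 p r - q^2):
  h(y) = y^3 - (-2) y^2 - 4*(-11) y + (4*(-2)*(-11) - (10)^2)
       = y^3 + (2) y^2 + (44) y + (-12).
Simplifying: h(y) = y^3 + 2*y^2 + 44*y - 12.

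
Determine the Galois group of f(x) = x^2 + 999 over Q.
Gal(K/Q) = Z/2Z (cyclic of order 2)

x^2 + 999 is irreducible over Q since -999 is not a rational square. The splitting field Q(sqrt(-999)) has degree 2 over Q, and its unique nontrivial automorphism is sqrt(-999) ↦ -sqrt(-999). Hence Gal(Q(sqrt(-999))/Q) = Z/2Z.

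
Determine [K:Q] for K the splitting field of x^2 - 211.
[K:Q] = 2

The polynomial x^2 - 211 is irreducible over Q since 211 is not a perfect square. Its splitting field is Q(sqrt(211)), which has degree 2 over Q.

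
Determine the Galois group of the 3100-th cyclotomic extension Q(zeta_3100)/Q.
|Gal(Q(zeta_3100)/Q)| = phi(3100) = 1200; group ≅ (Z/3100Z)^* ≅ Z/2Z × Z/20Z × Z/30Z

The n-th cyclotomic polynomial Φ_3100(x) is the minimal polynomial of zeta_3100 over Q and has degree phi(3100) = 1200. So Q(zeta_3100) is a degree-1200 Galois extension with Galois group (Z/3100Z)^*. By CRT, (Z/3100Z)^* ≅ (Z/4Z)^* × (Z/25Z)^* × (Z/31Z)^*. Each prime-power unit group is (Z/4Z)^* ≅ Z/2Z; (Z/25Z)^* ≅ Z/20Z; (Z/31Z)^* ≅ Z/30Z. Hence Gal(Q(zeta_3100)/Q) ≅ Z/2Z × Z/20Z × Z/30Z.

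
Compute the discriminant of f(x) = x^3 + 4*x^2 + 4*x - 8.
Δ = -1984

For x^3 + a x^2 + b x + c the discriminant is Δ = 18 a b c - 4 a^3 c + a^2 b^2 - 4 b^3 - 27 c^2.
Plug a = 4, b = 4, c = -8:
  18*(4)*(4)*(-8) - 4*(4)^3*(-8) + (4)^2*(4)^2 - 4*(4)^3 - 27*(-8)^2
  = -2304 + (2048) + 256 + (-256) + (-1728)
  = -1984.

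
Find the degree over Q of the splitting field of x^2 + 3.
[K:Q] = 2

The discriminant of x^2 + (0)*x + (3) is b^2 - 4c = 0 - (12) = -12. Since -12 is not a perfect square in Q, the polynomial is irreducible over Q. Its two roots generate a degree-2 extension, so [K:Q] = 2.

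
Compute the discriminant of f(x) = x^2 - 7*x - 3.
Δ = 61

For a quadratic a x^2 + b x + c the discriminant is Δ = b^2 - 4ac = (-7)^2 - 4*(1)*(-3) = 49 - (-12) = 61.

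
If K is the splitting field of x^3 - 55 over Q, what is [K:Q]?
[K:Q] = 6

x^3 - 55 has one real root r = 55^(1/3) and two complex roots r*zeta_3, r*zeta_3^2 where zeta_3 = e^(2*pi*i/3). The splitting field is Q(r, zeta_3). [Q(r):Q] = 3 and [Q(zeta_3):Q] = 2 with gcd = 1, so [Q(r, zeta_3):Q] = 3 * 2 = 6.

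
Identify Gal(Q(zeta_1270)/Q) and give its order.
|Gal(Q(zeta_1270)/Q)| = phi(1270) = 504; group ≅ (Z/1270Z)^* ≅ Z/4Z × Z/126Z

The n-th cyclotomic polynomial Φ_1270(x) is the minimal polynomial of zeta_1270 over Q and has degree phi(1270) = 504. So Q(zeta_1270) is a degree-504 Galois extension with Galois group (Z/1270Z)^*. By CRT, (Z/1270Z)^* ≅ (Z/2Z)^* × (Z/5Z)^* × (Z/127Z)^*. Each prime-power unit group is (Z/2Z)^* ≅ trivial group (order 1); (Z/5Z)^* ≅ Z/4Z; (Z/127Z)^* ≅ Z/126Z. Hence Gal(Q(zeta_1270)/Q) ≅ Z/4Z × Z/126Z.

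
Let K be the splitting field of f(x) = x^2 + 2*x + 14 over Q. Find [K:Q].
[K:Q] = 2

The discriminant of x^2 + (2)*x + (14) is b^2 - 4c = 4 - (56) = -52. Since -52 is not a perfect square in Q, the polynomial is irreducible over Q. Its two roots generate a degree-2 extension, so [K:Q] = 2.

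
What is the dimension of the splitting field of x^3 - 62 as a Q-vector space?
[K:Q] = 6

x^3 - 62 has one real root r = 62^(1/3) and two complex roots r*zeta_3, r*zeta_3^2 where zeta_3 = e^(2*pi*i/3). The splitting field is Q(r, zeta_3). [Q(r):Q] = 3 and [Q(zeta_3):Q] = 2 with gcd = 1, so [Q(r, zeta_3):Q] = 3 * 2 = 6.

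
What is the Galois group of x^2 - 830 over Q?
Gal(K/Q) = Z/2Z (cyclic of order 2)

x^2 - 830 is irreducible over Q since 830 is not a rational square. The splitting field Q(sqrt(830)) has degree 2 over Q, and its unique nontrivial automorphism is sqrt(830) ↦ -sqrt(830). Hence Gal(Q(sqrt(830))/Q) = Z/2Z.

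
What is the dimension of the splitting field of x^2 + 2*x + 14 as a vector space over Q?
[K:Q] = 2

The discriminant of x^2 + (2)*x + (14) is b^2 - 4c = 4 - (56) = -52. Since -52 is not a perfect square in Q, the polynomial is irreducible over Q. Its two roots generate a degree-2 extension, so [K:Q] = 2.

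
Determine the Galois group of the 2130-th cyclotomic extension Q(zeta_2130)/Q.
|Gal(Q(zeta_2130)/Q)| = phi(2130) = 560; group ≅ (Z/2130Z)^* ≅ Z/2Z × Z/4Z × Z/70Z

The n-th cyclotomic polynomial Φ_2130(x) is the minimal polynomial of zeta_2130 over Q and has degree phi(2130) = 560. So Q(zeta_2130) is a degree-560 Galois extension with Galois group (Z/2130Z)^*. By CRT, (Z/2130Z)^* ≅ (Z/2Z)^* × (Z/3Z)^* × (Z/5Z)^* × (Z/71Z)^*. Each prime-power unit group is (Z/2Z)^* ≅ trivial group (order 1); (Z/3Z)^* ≅ Z/2Z; (Z/5Z)^* ≅ Z/4Z; (Z/71Z)^* ≅ Z/70Z. Hence Gal(Q(zeta_2130)/Q) ≅ Z/2Z × Z/4Z × Z/70Z.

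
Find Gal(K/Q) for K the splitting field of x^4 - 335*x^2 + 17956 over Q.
Gal(K/Q) = Z/2Z (cyclic of order 2)

f factors as (x^2 - 67)(x^2 - 268), so the splitting field is K = Q(sqrt(67), sqrt(268)). The squarefree part of 67 is 67 and the squarefree part of 268 is also 67, so sqrt(67) and sqrt(268) are both rational multiples of sqrt(67). Hence Q(sqrt(67)) = Q(sqrt(268)) = Q(sqrt(67)), and the splitting field collapses to a single degree-2 extension with Galois group Z/2Z.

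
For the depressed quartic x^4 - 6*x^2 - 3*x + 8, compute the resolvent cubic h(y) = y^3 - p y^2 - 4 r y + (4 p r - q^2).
h(y) = y^3 + 6*y^2 - 32*y - 201

Identify coefficients: p = -6, q = -3, r = 8.
Plug into h(y) = y^3 - p y^2 - 4 r y + (4 p r - q^2):
  h(y) = y^3 - (-6) y^2 - 4*(8) y + (4*(-6)*(8) - (-3)^2)
       = y^3 + (6) y^2 + (-32) y + (-201).
Simplifying: h(y) = y^3 + 6*y^2 - 32*y - 201.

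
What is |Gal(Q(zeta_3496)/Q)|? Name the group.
|Gal(Q(zeta_3496)/Q)| = phi(3496) = 1584; group ≅ (Z/3496Z)^* ≅ Z/2Z × Z/2Z × Z/18Z × Z/22Z

The n-th cyclotomic polynomial Φ_3496(x) is the minimal polynomial of zeta_3496 over Q and has degree phi(3496) = 1584. So Q(zeta_3496) is a degree-1584 Galois extension with Galois group (Z/3496Z)^*. By CRT, (Z/3496Z)^* ≅ (Z/8Z)^* × (Z/19Z)^* × (Z/23Z)^*. Each prime-power unit group is (Z/8Z)^* ≅ Z/2Z × Z/2Z; (Z/19Z)^* ≅ Z/18Z; (Z/23Z)^* ≅ Z/22Z. Hence Gal(Q(zeta_3496)/Q) ≅ Z/2Z × Z/2Z × Z/18Z × Z/22Z.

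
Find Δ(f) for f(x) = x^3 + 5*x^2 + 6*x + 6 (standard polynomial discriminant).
Δ = -696

For x^3 + a x^2 + b x + c the discriminant is Δ = 18 a b c - 4 a^3 c + a^2 b^2 - 4 b^3 - 27 c^2.
Plug a = 5, b = 6, c = 6:
  18*(5)*(6)*(6) - 4*(5)^3*(6) + (5)^2*(6)^2 - 4*(6)^3 - 27*(6)^2
  = 3240 + (-3000) + 900 + (-864) + (-972)
  = -696.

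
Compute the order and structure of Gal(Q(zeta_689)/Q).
|Gal(Q(zeta_689)/Q)| = phi(689) = 624; group ≅ (Z/689Z)^* ≅ Z/12Z × Z/52Z

The n-th cyclotomic polynomial Φ_689(x) is the minimal polynomial of zeta_689 over Q and has degree phi(689) = 624. So Q(zeta_689) is a degree-624 Galois extension with Galois group (Z/689Z)^*. By CRT, (Z/689Z)^* ≅ (Z/13Z)^* × (Z/53Z)^*. Each prime-power unit group is (Z/13Z)^* ≅ Z/12Z; (Z/53Z)^* ≅ Z/52Z. Hence Gal(Q(zeta_689)/Q) ≅ Z/12Z × Z/52Z.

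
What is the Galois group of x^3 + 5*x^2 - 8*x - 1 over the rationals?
Gal(K/Q) = S_3 (symmetric group of order 6)

Compute the discriminant of x^3 + (5)*x^2 + (-8)*x + (-1): Δ = 4841. Since Δ is not a rational square, the Galois group is not contained in A_3; it must be the full S_3 (irreducibility of the cubic rules out anything smaller).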